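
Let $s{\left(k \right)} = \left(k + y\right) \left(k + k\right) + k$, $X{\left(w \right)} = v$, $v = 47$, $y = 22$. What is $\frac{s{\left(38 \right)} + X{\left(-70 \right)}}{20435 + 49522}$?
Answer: $\frac{4645}{69957} \approx 0.066398$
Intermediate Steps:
$X{\left(w \right)} = 47$
$s{\left(k \right)} = k + 2 k \left(22 + k\right)$ ($s{\left(k \right)} = \left(k + 22\right) \left(k + k\right) + k = \left(22 + k\right) 2 k + k = 2 k \left(22 + k\right) + k = k + 2 k \left(22 + k\right)$)
$\frac{s{\left(38 \right)} + X{\left(-70 \right)}}{20435 + 49522} = \frac{38 \left(45 + 2 \cdot 38\right) + 47}{20435 + 49522} = \frac{38 \left(45 + 76\right) + 47}{69957} = \left(38 \cdot 121 + 47\right) \frac{1}{69957} = \left(4598 + 47\right) \frac{1}{69957} = 4645 \cdot \frac{1}{69957} = \frac{4645}{69957}$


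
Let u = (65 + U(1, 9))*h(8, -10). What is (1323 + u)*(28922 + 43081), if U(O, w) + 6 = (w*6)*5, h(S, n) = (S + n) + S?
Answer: 237393891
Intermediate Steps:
h(S, n) = n + 2*S
U(O, w) = -6 + 30*w (U(O, w) = -6 + (w*6)*5 = -6 + (6*w)*5 = -6 + 30*w)
u = 1974 (u = (65 + (-6 + 30*9))*(-10 + 2*8) = (65 + (-6 + 270))*(-10 + 16) = (65 + 264)*6 = 329*6 = 1974)
(1323 + u)*(28922 + 43081) = (1323 + 1974)*(28922 + 43081) = 3297*72003 = 237393891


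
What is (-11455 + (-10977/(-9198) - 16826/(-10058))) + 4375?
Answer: -2321738633/328062 ≈ -7077.1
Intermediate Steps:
(-11455 + (-10977/(-9198) - 16826/(-10058))) + 4375 = (-11455 + (-10977*(-1/9198) - 16826*(-1/10058))) + 4375 = (-11455 + (3659/3066 + 179/107)) + 4375 = (-11455 + 940327/328062) + 4375 = -3757009883/328062 + 4375 = -2321738633/328062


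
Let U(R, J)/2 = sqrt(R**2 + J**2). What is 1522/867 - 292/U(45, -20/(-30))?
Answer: 1522/867 - 438*sqrt(18229)/18229 ≈ -1.4886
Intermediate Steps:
U(R, J) = 2*sqrt(J**2 + R**2) (U(R, J) = 2*sqrt(R**2 + J**2) = 2*sqrt(J**2 + R**2))
1522/867 - 292/U(45, -20/(-30)) = 1522/867 - 292*1/(2*sqrt((-20/(-30))**2 + 45**2)) = 1522*(1/867) - 292*1/(2*sqrt((-20*(-1/30))**2 + 2025)) = 1522/867 - 292*1/(2*sqrt((2/3)**2 + 2025)) = 1522/867 - 292*1/(2*sqrt(4/9 + 2025)) = 1522/867 - 292*3*sqrt(18229)/36458 = 1522/867 - 438*sqrt(18229)/18229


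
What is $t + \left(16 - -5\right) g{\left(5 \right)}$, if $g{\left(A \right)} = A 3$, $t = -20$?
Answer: $295$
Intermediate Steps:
$g{\left(A \right)} = 3 A$
$t + \left(16 - -5\right) g{\left(5 \right)} = -20 + \left(16 - -5\right) 3 \cdot 5 = -20 + \left(16 + 5\right) 15 = -20 + 21 \cdot 15 = -20 + 315 = 295$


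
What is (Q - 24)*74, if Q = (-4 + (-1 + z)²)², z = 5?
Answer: 8880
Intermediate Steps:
Q = 144 (Q = (-4 + (-1 + 5)²)² = (-4 + 4²)² = (-4 + 16)² = 12² = 144)
(Q - 24)*74 = (144 - 24)*74 = 120*74 = 8880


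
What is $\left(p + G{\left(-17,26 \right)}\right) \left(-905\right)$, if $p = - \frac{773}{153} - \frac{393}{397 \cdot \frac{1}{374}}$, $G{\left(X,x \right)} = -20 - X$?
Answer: $\frac{20794501750}{60741} \approx 3.4235 \cdot 10^{5}$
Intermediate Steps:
$p = - \frac{22795127}{60741}$ ($p = \left(-773\right) \frac{1}{153} - \frac{393}{397 \cdot \frac{1}{374}} = - \frac{773}{153} - \frac{393}{\frac{397}{374}} = - \frac{773}{153} - \frac{146982}{397} = - \frac{22795127}{60741} \approx -375.28$)
$\left(p + G{\left(-17,26 \right)}\right) \left(-905\right) = \left(- \frac{22795127}{60741} - 3\right) \left(-905\right) = \left(- \frac{22977350}{60741}\right) \left(-905\right) = \frac{20794501750}{60741}$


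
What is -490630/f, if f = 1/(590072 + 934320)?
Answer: -747912446960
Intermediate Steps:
f = 1/1524392 ≈ 6.5600e-7
-490630/f = -490630/1/1524392 = -490630*1524392 = -747912446960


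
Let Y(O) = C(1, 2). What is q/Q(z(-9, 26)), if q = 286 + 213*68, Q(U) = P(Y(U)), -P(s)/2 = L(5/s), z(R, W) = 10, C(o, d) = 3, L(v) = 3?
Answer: -7385/3 ≈ -2461.7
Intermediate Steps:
Y(O) = 3
P(s) = -6 (P(s) = -2*3 = -6)
Q(U) = -6
q = 14770 (q = 286 + 14484 = 14770)
q/Q(z(-9, 26)) = 14770/(-6) = 14770*(-⅙) = -7385/3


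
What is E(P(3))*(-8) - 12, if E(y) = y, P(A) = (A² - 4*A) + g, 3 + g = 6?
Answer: -12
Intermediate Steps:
g = 3 (g = -3 + 6 = 3)
P(A) = 3 + A² - 4*A (P(A) = (A² - 4*A) + 3 = 3 + A² - 4*A)
E(P(3))*(-8) - 12 = (3 + 3² - 4*3)*(-8) - 12 = (3 + 9 - 12)*(-8) - 12 = 0*(-8) - 12 = 0 - 12 = -12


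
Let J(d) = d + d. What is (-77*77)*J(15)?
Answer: -177870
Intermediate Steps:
J(d) = 2*d
(-77*77)*J(15) = (-77*77)*(2*15) = -5929*30 = -177870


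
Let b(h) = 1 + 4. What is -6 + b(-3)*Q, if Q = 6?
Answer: 24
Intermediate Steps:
b(h) = 5
-6 + b(-3)*Q = -6 + 5*6 = -6 + 30 = 24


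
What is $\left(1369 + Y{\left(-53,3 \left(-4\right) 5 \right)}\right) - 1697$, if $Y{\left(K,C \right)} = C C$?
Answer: $3272$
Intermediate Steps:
$Y{\left(K,C \right)} = C^{2}$
$\left(1369 + Y{\left(-53,3 \left(-4\right) 5 \right)}\right) - 1697 = \left(1369 + \left(3 \left(-4\right) 5\right)^{2}\right) - 1697 = \left(1369 + \left(\left(-12\right) 5\right)^{2}\right) - 1697 = \left(1369 + \left(-60\right)^{2}\right) - 1697 = \left(1369 + 3600\right) - 1697 = 4969 - 1697 = 3272$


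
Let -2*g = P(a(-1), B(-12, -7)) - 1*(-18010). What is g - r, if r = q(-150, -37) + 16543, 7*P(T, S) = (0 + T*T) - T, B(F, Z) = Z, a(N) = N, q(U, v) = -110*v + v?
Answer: -207068/7 ≈ -29581.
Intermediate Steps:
q(U, v) = -109*v
P(T, S) = -T/7 + T²/7 (P(T, S) = ((0 + T*T) - T)/7 = ((0 + T²) - T)/7 = (T² - T)/7 = -T/7 + T²/7)
r = 20576 (r = -109*(-37) + 16543 = 4033 + 16543 = 20576)
g = -63036/7 (g = -((⅐)*(-1)*(-1 - 1) - 1*(-18010))/2 = -((⅐)*(-1)*(-2) + 18010)/2 = -(2/7 + 18010)/2 = -½*126072/7 = -63036/7 ≈ -9005.1)
g - r = -63036/7 - 1*20576 = -63036/7 - 20576 = -207068/7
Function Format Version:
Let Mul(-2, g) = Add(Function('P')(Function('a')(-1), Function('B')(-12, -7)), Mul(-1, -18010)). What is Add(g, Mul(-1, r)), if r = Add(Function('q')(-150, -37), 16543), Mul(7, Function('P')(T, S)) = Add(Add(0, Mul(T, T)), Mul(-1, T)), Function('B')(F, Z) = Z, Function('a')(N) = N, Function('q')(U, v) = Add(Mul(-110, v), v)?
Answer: Rational(-207068, 7) ≈ -29581.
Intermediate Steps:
Function('q')(U, v) = Mul(-109, v)
Function('P')(T, S) = Add(Mul(Rational(-1, 7), T), Mul(Rational(1, 7), Pow(T, 2))) (Function('P')(T, S) = Mul(Rational(1, 7), Add(Add(0, Mul(T, T)), Mul(-1, T))) = Mul(Rational(1, 7), Add(Add(0, Pow(T, 2)), Mul(-1, T))) = Mul(Rational(1, 7), Add(Pow(T, 2), Mul(-1, T))) = Add(Mul(Rational(-1, 7), T), Mul(Rational(1, 7), Pow(T, 2))))
r = 20576 (r = Add(Mul(-109, -37), 16543) = Add(4033, 16543) = 20576)
g = Rational(-63036, 7) (g = Mul(Rational(-1, 2), Add(Mul(Rational(1, 7), -1, Add(-1, -1)), Mul(-1, -18010))) = Mul(Rational(-1, 2), Add(Mul(Rational(1, 7), -1, -2), 18010)) = Mul(Rational(-1, 2), Add(Rational(2, 7), 18010)) = Mul(Rational(-1, 2), Rational(126072, 7)) = Rational(-63036, 7) ≈ -9005.1)
Add(g, Mul(-1, r)) = Add(Rational(-63036, 7), Mul(-1, 20576)) = Add(Rational(-63036, 7), -20576) = Rational(-207068, 7)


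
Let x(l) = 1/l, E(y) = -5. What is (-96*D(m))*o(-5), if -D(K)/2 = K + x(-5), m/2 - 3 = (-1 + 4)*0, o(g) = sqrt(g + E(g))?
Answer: 5568*I*sqrt(10)/5 ≈ 3521.5*I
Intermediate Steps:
o(g) = sqrt(-5 + g) (o(g) = sqrt(g - 5) = sqrt(-5 + g))
m = 6 (m = 6 + 2*((-1 + 4)*0) = 6 + 2*(3*0) = 6 + 2*0 = 6 + 0 = 6)
D(K) = 2/5 - 2*K (D(K) = -2*(K + 1/(-5)) = -2*(K - 1/5) = -2*(-1/5 + K) = 2/5 - 2*K)
(-96*D(m))*o(-5) = (-96*(2/5 - 2*6))*sqrt(-5 - 5) = (-96*(2/5 - 12))*sqrt(-10) = (-96*(-58/5))*(I*sqrt(10)) = 5568*(I*sqrt(10))/5 = 5568*I*sqrt(10)/5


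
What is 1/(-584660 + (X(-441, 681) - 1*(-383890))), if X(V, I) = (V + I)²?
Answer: -1/143170 ≈ -6.9847e-6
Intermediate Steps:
X(V, I) = (I + V)²
1/(-584660 + (X(-441, 681) - 1*(-383890))) = 1/(-584660 + ((681 - 441)² - 1*(-383890))) = 1/(-584660 + (240² + 383890)) = 1/(-584660 + (57600 + 383890)) = 1/(-584660 + 441490) = 1/(-143170) = -1/143170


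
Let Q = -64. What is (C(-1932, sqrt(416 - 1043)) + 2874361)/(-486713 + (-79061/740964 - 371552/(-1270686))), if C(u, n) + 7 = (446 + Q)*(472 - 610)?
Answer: -147592450535858664/25458665133292415 ≈ -5.7973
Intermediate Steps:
C(u, n) = -52723 (C(u, n) = -7 + (446 - 64)*(472 - 610) = -7 + 382*(-138) = -7 - 52716 = -52723)
(C(-1932, sqrt(416 - 1043)) + 2874361)/(-486713 + (-79061/740964 - 371552/(-1270686))) = (-52723 + 2874361)/(-486713 + (-79061/740964 - 371552/(-1270686))) = 2821638/(-486713 + (-79061*1/740964 - 371552*(-1/1270686))) = 2821638/(-486713 + (-79061/740964 + 185776/635343)) = 2821638/(-486713 + 9713608349/52307365628) = 2821638/(-25458665133292415/52307365628) = 2821638*(-52307365628/25458665133292415) = -147592450535858664/25458665133292415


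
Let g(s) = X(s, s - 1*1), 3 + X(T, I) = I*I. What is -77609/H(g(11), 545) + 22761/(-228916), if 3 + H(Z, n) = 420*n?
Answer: -22975866461/52398185652 ≈ -0.43849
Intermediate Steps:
X(T, I) = -3 + I² (X(T, I) = -3 + I*I = -3 + I²)
g(s) = -3 + (-1 + s)² (g(s) = -3 + (s - 1*1)² = -3 + (s - 1)² = -3 + (-1 + s)²)
H(Z, n) = -3 + 420*n
-77609/H(g(11), 545) + 22761/(-228916) = -77609/(-3 + 420*545) + 22761/(-228916) = -77609/(-3 + 228900) + 22761*(-1/228916) = -77609/228897 - 22761/228916 = -22975866461/52398185652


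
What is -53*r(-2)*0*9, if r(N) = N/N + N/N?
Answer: 0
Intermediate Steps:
r(N) = 2 (r(N) = 1 + 1 = 2)
-53*r(-2)*0*9 = -53*2*0*9 = -0*9 = -53*0 = 0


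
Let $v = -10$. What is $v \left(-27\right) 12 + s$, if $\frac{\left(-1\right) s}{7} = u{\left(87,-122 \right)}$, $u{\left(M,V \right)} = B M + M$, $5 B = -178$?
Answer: $\frac{121557}{5} \approx 24311.0$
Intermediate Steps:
$B = - \frac{178}{5}$ ($B = \frac{1}{5} \left(-178\right) = - \frac{178}{5} \approx -35.6$)
$u{\left(M,V \right)} = - \frac{173 M}{5}$ ($u{\left(M,V \right)} = - \frac{178 M}{5} + M = - \frac{173 M}{5}$)
$s = \frac{105357}{5}$ ($s = - 7 \left(\left(- \frac{173}{5}\right) 87\right) = \left(-7\right) \left(- \frac{15051}{5}\right) = \frac{105357}{5} \approx 21071.0$)
$v \left(-27\right) 12 + s = \left(-10\right) \left(-27\right) 12 + \frac{105357}{5} = 270 \cdot 12 + \frac{105357}{5} = 3240 + \frac{105357}{5} = \frac{121557}{5}$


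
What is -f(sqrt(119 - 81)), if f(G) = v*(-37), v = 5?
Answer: 185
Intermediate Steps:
f(G) = -185 (f(G) = 5*(-37) = -185)
-f(sqrt(119 - 81)) = -1*(-185) = 185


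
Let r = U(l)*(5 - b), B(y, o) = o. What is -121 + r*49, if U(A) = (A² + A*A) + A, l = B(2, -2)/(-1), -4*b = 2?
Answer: 2574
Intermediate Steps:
b = -½ (b = -¼*2 = -½ ≈ -0.50000)
l = 2 (l = -2/(-1) = -2*(-1) = 2)
U(A) = A + 2*A² (U(A) = (A² + A²) + A = 2*A² + A = A + 2*A²)
r = 55 (r = (2*(1 + 2*2))*(5 - 1*(-½)) = (2*(1 + 4))*(5 + ½) = (2*5)*(11/2) = 10*(11/2) = 55)
-121 + r*49 = -121 + 55*49 = -121 + 2695 = 2574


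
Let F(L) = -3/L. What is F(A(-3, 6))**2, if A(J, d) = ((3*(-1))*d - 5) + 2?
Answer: 1/49 ≈ 0.020408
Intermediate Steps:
A(J, d) = -3 - 3*d (A(J, d) = (-3*d - 5) + 2 = (-5 - 3*d) + 2 = -3 - 3*d)
F(A(-3, 6))**2 = (-3/(-3 - 3*6))**2 = (-3/(-3 - 18))**2 = (-3/(-21))**2 = (-3*(-1/21))**2 = (1/7)**2 = 1/49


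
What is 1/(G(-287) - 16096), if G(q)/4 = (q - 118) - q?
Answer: -1/16568 ≈ -6.0357e-5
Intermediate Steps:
G(q) = -472 (G(q) = 4*((q - 118) - q) = 4*((-118 + q) - q) = 4*(-118) = -472)
1/(G(-287) - 16096) = 1/(-472 - 16096) = 1/(-16568) = -1/16568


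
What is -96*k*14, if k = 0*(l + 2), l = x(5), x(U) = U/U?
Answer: 0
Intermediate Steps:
x(U) = 1
l = 1
k = 0 (k = 0*(1 + 2) = 0*3 = 0)
-96*k*14 = -96*0*14 = 0*14 = 0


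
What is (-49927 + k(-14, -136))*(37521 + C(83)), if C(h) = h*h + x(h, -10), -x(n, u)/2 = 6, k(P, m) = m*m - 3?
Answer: -1395606732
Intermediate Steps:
k(P, m) = -3 + m**2 (k(P, m) = m**2 - 3 = -3 + m**2)
x(n, u) = -12 (x(n, u) = -2*6 = -12)
C(h) = -12 + h**2 (C(h) = h*h - 12 = h**2 - 12 = -12 + h**2)
(-49927 + k(-14, -136))*(37521 + C(83)) = (-49927 + (-3 + (-136)**2))*(37521 + (-12 + 83**2)) = (-49927 + (-3 + 18496))*(37521 + (-12 + 6889)) = (-49927 + 18493)*(37521 + 6877) = -31434*44398 = -1395606732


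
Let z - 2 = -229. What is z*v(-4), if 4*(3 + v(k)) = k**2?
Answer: -227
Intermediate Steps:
v(k) = -3 + k**2/4
z = -227 (z = 2 - 229 = -227)
z*v(-4) = -227*(-3 + (1/4)*(-4)**2) = -227*(-3 + (1/4)*16) = -227*(-3 + 4) = -227*1 = -227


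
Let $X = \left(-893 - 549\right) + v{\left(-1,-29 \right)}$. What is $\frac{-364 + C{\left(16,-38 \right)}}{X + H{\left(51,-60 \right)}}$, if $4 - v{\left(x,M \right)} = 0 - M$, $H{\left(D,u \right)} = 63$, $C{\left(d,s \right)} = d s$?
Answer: $\frac{9}{13} \approx 0.69231$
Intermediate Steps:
$v{\left(x,M \right)} = 4 + M$ ($v{\left(x,M \right)} = 4 - \left(0 - M\right) = 4 - - M = 4 + M$)
$X = -1467$ ($X = \left(-893 - 549\right) + \left(4 - 29\right) = -1442 - 25 = -1467$)
$\frac{-364 + C{\left(16,-38 \right)}}{X + H{\left(51,-60 \right)}} = \frac{-364 + 16 \left(-38\right)}{-1467 + 63} = \frac{-364 - 608}{-1404} = \left(-972\right) \left(- \frac{1}{1404}\right) = \frac{9}{13}$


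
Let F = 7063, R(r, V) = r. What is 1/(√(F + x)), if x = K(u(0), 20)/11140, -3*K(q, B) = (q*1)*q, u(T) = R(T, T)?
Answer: √7063/7063 ≈ 0.011899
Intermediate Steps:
u(T) = T
K(q, B) = -q²/3 (K(q, B) = -q*1*q/3 = -q*q/3 = -q²/3)
x = 0 (x = -⅓*0²/11140 = -⅓*0*(1/11140) = 0*(1/11140) = 0)
1/(√(F + x)) = 1/(√(7063 + 0)) = 1/(√7063) = √7063/7063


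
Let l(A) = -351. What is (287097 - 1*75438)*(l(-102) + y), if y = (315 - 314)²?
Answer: -74080650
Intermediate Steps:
y = 1 (y = 1² = 1)
(287097 - 1*75438)*(l(-102) + y) = (287097 - 1*75438)*(-351 + 1) = (287097 - 75438)*(-350) = 211659*(-350) = -74080650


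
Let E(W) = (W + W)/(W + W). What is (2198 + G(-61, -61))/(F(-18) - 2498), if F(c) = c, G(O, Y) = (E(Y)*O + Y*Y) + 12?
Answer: -2935/1258 ≈ -2.3331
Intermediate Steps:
E(W) = 1 (E(W) = (2*W)/((2*W)) = (2*W)*(1/(2*W)) = 1)
G(O, Y) = 12 + O + Y² (G(O, Y) = (1*O + Y*Y) + 12 = (O + Y²) + 12 = 12 + O + Y²)
(2198 + G(-61, -61))/(F(-18) - 2498) = (2198 + (12 - 61 + (-61)²))/(-18 - 2498) = (2198 + (12 - 61 + 3721))/(-2516) = (2198 + 3672)*(-1/2516) = 5870*(-1/2516) = -2935/1258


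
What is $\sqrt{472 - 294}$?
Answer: $\sqrt{178} \approx 13.342$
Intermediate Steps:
$\sqrt{472 - 294} = \sqrt{178}$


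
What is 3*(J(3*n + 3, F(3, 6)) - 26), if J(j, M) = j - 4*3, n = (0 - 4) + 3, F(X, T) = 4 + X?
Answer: -114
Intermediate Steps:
n = -1 (n = -4 + 3 = -1)
J(j, M) = -12 + j (J(j, M) = j - 12 = -12 + j)
3*(J(3*n + 3, F(3, 6)) - 26) = 3*((-12 + (3*(-1) + 3)) - 26) = 3*((-12 + (-3 + 3)) - 26) = 3*((-12 + 0) - 26) = 3*(-12 - 26) = 3*(-38) = -114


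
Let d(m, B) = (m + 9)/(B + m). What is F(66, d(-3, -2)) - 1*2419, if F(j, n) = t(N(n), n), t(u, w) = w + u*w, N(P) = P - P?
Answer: -12101/5 ≈ -2420.2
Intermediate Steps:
d(m, B) = (9 + m)/(B + m)
N(P) = 0
F(j, n) = n (F(j, n) = n*(1 + 0) = n*1 = n)
F(66, d(-3, -2)) - 1*2419 = (9 - 3)/(-2 - 3) - 1*2419 = 6/(-5) - 2419 = -1/5*6 - 2419 = -6/5 - 2419 = -12101/5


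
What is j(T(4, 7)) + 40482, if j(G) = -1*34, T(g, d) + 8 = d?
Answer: 40448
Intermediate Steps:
T(g, d) = -8 + d
j(G) = -34
j(T(4, 7)) + 40482 = -34 + 40482 = 40448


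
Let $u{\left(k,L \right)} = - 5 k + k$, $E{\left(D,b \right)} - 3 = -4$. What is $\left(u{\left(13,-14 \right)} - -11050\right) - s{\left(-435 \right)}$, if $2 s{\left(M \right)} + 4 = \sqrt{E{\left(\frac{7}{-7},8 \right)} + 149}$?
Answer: $11000 - \sqrt{37} \approx 10994.0$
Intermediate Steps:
$E{\left(D,b \right)} = -1$ ($E{\left(D,b \right)} = 3 - 4 = -1$)
$u{\left(k,L \right)} = - 4 k$
$s{\left(M \right)} = -2 + \sqrt{37}$ ($s{\left(M \right)} = -2 + \frac{\sqrt{-1 + 149}}{2} = -2 + \frac{\sqrt{148}}{2} = -2 + \frac{2 \sqrt{37}}{2} = -2 + \sqrt{37}$)
$\left(u{\left(13,-14 \right)} - -11050\right) - s{\left(-435 \right)} = \left(\left(-4\right) 13 - -11050\right) - \left(-2 + \sqrt{37}\right) = \left(-52 + 11050\right) + \left(2 - \sqrt{37}\right) = 10998 + \left(2 - \sqrt{37}\right) = 11000 - \sqrt{37}$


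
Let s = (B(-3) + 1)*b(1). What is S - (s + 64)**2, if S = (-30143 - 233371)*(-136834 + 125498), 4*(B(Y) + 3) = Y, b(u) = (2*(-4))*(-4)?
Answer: 2987194128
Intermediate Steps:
b(u) = 32 (b(u) = -8*(-4) = 32)
B(Y) = -3 + Y/4
s = -88 (s = ((-3 + (1/4)*(-3)) + 1)*32 = ((-3 - 3/4) + 1)*32 = (-15/4 + 1)*32 = -11/4*32 = -88)
S = 2987194704 (S = -263514*(-11336) = 2987194704)
S - (s + 64)**2 = 2987194704 - (-88 + 64)**2 = 2987194704 - 1*(-24)**2 = 2987194704 - 1*576 = 2987194704 - 576 = 2987194128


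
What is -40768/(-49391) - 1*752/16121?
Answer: 13193168/16941113 ≈ 0.77877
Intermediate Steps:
-40768/(-49391) - 1*752/16121 = -40768*(-1/49391) - 752*1/16121 = 40768/49391 - 16/343 = 13193168/16941113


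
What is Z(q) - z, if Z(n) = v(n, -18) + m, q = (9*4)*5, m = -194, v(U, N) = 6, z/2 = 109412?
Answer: -219012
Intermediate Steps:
z = 218824 (z = 2*109412 = 218824)
q = 180 (q = 36*5 = 180)
Z(n) = -188 (Z(n) = 6 - 194 = -188)
Z(q) - z = -188 - 1*218824 = -188 - 218824 = -219012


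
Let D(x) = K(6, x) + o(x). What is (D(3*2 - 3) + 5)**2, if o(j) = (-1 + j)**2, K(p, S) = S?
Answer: 144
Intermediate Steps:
D(x) = x + (-1 + x)**2
(D(3*2 - 3) + 5)**2 = (((3*2 - 3) + (-1 + (3*2 - 3))**2) + 5)**2 = (((6 - 3) + (-1 + (6 - 3))**2) + 5)**2 = ((3 + (-1 + 3)**2) + 5)**2 = ((3 + 2**2) + 5)**2 = ((3 + 4) + 5)**2 = (7 + 5)**2 = 12**2 = 144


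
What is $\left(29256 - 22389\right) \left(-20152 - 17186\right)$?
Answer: $-256400046$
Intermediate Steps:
$\left(29256 - 22389\right) \left(-20152 - 17186\right) = 6867 \left(-20152 - 17186\right) = 6867 \left(-37338\right) = -256400046$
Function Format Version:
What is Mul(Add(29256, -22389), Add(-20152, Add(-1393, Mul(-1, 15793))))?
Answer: -256400046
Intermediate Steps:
Mul(Add(29256, -22389), Add(-20152, Add(-1393, Mul(-1, 15793)))) = Mul(6867, Add(-20152, Add(-1393, -15793))) = Mul(6867, Add(-20152, -17186)) = Mul(6867, -37338) = -256400046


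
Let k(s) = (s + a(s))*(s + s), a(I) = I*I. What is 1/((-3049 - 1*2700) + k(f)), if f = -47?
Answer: -1/208977 ≈ -4.7852e-6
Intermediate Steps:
a(I) = I**2
k(s) = 2*s*(s + s**2) (k(s) = (s + s**2)*(s + s) = (s + s**2)*(2*s) = 2*s*(s + s**2))
1/((-3049 - 1*2700) + k(f)) = 1/((-3049 - 1*2700) + 2*(-47)**2*(1 - 47)) = 1/((-3049 - 2700) + 2*2209*(-46)) = 1/(-5749 - 203228) = 1/(-208977) = -1/208977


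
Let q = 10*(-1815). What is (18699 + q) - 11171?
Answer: -10622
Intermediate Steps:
q = -18150
(18699 + q) - 11171 = (18699 - 18150) - 11171 = 549 - 11171 = -10622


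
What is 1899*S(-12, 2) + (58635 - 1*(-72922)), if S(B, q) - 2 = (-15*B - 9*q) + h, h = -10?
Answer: 424003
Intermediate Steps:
S(B, q) = -8 - 15*B - 9*q (S(B, q) = 2 + ((-15*B - 9*q) - 10) = 2 + (-10 - 15*B - 9*q) = -8 - 15*B - 9*q)
1899*S(-12, 2) + (58635 - 1*(-72922)) = 1899*(-8 - 15*(-12) - 9*2) + (58635 - 1*(-72922)) = 1899*(-8 + 180 - 18) + (58635 + 72922) = 1899*154 + 131557 = 292446 + 131557 = 424003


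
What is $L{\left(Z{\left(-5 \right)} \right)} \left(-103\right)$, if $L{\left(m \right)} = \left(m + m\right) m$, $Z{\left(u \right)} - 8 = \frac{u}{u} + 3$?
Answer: $-29664$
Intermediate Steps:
$Z{\left(u \right)} = 12$ ($Z{\left(u \right)} = 8 + \left(\frac{u}{u} + 3\right) = 8 + \left(1 + 3\right) = 8 + 4 = 12$)
$L{\left(m \right)} = 2 m^{2}$ ($L{\left(m \right)} = 2 m m = 2 m^{2}$)
$L{\left(Z{\left(-5 \right)} \right)} \left(-103\right) = 2 \cdot 12^{2} \left(-103\right) = 2 \cdot 144 \left(-103\right) = 288 \left(-103\right) = -29664$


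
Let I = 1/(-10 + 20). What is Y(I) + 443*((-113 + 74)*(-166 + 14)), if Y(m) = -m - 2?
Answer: 26261019/10 ≈ 2.6261e+6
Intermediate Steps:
I = 1/10 ≈ 0.10000
Y(m) = -2 - m
Y(I) + 443*((-113 + 74)*(-166 + 14)) = (-2 - 1*1/10) + 443*((-113 + 74)*(-166 + 14)) = (-2 - 1/10) + 443*(-39*(-152)) = -21/10 + 443*5928 = -21/10 + 2626104 = 26261019/10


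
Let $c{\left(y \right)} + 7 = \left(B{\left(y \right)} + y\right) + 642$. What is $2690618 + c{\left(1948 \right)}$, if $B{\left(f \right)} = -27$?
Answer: $2693174$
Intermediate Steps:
$c{\left(y \right)} = 608 + y$ ($c{\left(y \right)} = -7 + \left(\left(-27 + y\right) + 642\right) = -7 + \left(615 + y\right) = 608 + y$)
$2690618 + c{\left(1948 \right)} = 2690618 + \left(608 + 1948\right) = 2690618 + 2556 = 2693174$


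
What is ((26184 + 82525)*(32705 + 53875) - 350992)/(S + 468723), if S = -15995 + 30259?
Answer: 9411674228/482987 ≈ 19486.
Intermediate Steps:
S = 14264
((26184 + 82525)*(32705 + 53875) - 350992)/(S + 468723) = ((26184 + 82525)*(32705 + 53875) - 350992)/(14264 + 468723) = (108709*86580 - 350992)/482987 = (9412025220 - 350992)*(1/482987) = 9411674228*(1/482987) = 9411674228/482987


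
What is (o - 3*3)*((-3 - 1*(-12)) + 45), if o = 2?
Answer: -378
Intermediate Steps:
(o - 3*3)*((-3 - 1*(-12)) + 45) = (2 - 3*3)*((-3 - 1*(-12)) + 45) = (2 - 9)*((-3 + 12) + 45) = -7*(9 + 45) = -7*54 = -378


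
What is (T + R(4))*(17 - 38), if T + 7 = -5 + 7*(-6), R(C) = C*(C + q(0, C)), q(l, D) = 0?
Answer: 798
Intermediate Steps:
R(C) = C² (R(C) = C*(C + 0) = C*C = C²)
T = -54 (T = -7 + (-5 + 7*(-6)) = -7 + (-5 - 42) = -7 - 47 = -54)
(T + R(4))*(17 - 38) = (-54 + 4²)*(17 - 38) = (-54 + 16)*(-21) = -38*(-21) = 798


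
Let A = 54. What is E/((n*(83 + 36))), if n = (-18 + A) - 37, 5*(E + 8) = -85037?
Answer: 85077/595 ≈ 142.99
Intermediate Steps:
E = -85077/5 (E = -8 + (1/5)*(-85037) = -8 - 85037/5 = -85077/5 ≈ -17015.)
n = -1 (n = (-18 + 54) - 37 = 36 - 37 = -1)
E/((n*(83 + 36))) = -85077*(-1/(83 + 36))/5 = -85077/(5*((-1*119))) = -85077/5/(-119) = -85077/5*(-1/119) = 85077/595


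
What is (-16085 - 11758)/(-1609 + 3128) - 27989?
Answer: -42543134/1519 ≈ -28007.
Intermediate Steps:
(-16085 - 11758)/(-1609 + 3128) - 27989 = -27843/1519 - 27989 = -42543134/1519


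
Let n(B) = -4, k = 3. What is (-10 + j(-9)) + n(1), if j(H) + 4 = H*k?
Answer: -45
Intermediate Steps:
j(H) = -4 + 3*H (j(H) = -4 + H*3 = -4 + 3*H)
(-10 + j(-9)) + n(1) = (-10 + (-4 + 3*(-9))) - 4 = (-10 + (-4 - 27)) - 4 = (-10 - 31) - 4 = -41 - 4 = -45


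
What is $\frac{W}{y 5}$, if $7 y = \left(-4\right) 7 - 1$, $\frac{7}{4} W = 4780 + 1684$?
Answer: $- \frac{25856}{145} \approx -178.32$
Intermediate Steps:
$W = \frac{25856}{7}$ ($W = \frac{4 \left(4780 + 1684\right)}{7} = \frac{4}{7} \cdot 6464 = \frac{25856}{7} \approx 3693.7$)
$y = - \frac{29}{7}$ ($y = \frac{\left(-4\right) 7 - 1}{7} = \frac{-28 - 1}{7} = \frac{1}{7} \left(-29\right) = - \frac{29}{7} \approx -4.1429$)
$\frac{W}{y 5} = \frac{25856}{7 \left(\left(- \frac{29}{7}\right) 5\right)} = \frac{25856}{7 \left(- \frac{145}{7}\right)} = \frac{25856}{7} \left(- \frac{7}{145}\right) = - \frac{25856}{145}$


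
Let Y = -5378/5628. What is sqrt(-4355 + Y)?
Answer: I*sqrt(34493052426)/2814 ≈ 66.0*I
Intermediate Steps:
Y = -2689/2814 (Y = -5378*1/5628 = -2689/2814 ≈ -0.95558)
sqrt(-4355 + Y) = sqrt(-4355 - 2689/2814) = sqrt(-12257659/2814) = I*sqrt(34493052426)/2814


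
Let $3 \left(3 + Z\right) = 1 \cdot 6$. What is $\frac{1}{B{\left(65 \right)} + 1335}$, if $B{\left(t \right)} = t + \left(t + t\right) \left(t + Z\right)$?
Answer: $\frac{1}{9720} \approx 0.00010288$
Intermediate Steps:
$Z = -1$ ($Z = -3 + \frac{1 \cdot 6}{3} = -3 + \frac{1}{3} \cdot 6 = -3 + 2 = -1$)
$B{\left(t \right)} = t + 2 t \left(-1 + t\right)$ ($B{\left(t \right)} = t + \left(t + t\right) \left(t - 1\right) = t + 2 t \left(-1 + t\right)$)
$\frac{1}{B{\left(65 \right)} + 1335} = \frac{1}{65 \left(-1 + 2 \cdot 65\right) + 1335} = \frac{1}{65 \left(-1 + 130\right) + 1335} = \frac{1}{65 \cdot 129 + 1335} = \frac{1}{8385 + 1335} = \frac{1}{9720}$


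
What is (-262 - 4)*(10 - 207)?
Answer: 52402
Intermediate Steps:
(-262 - 4)*(10 - 207) = -266*(-197) = 52402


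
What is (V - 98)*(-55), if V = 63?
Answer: 1925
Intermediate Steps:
(V - 98)*(-55) = (63 - 98)*(-55) = -35*(-55) = 1925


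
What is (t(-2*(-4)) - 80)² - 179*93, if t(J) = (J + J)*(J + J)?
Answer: 14329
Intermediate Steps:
t(J) = 4*J² (t(J) = (2*J)*(2*J) = 4*J²)
(t(-2*(-4)) - 80)² - 179*93 = (4*(-2*(-4))² - 80)² - 179*93 = (4*8² - 80)² - 1*16647 = (4*64 - 80)² - 16647 = (256 - 80)² - 16647 = 176² - 16647 = 30976 - 16647 = 14329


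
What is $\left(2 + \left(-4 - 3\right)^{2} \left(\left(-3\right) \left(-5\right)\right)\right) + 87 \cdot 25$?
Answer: $2912$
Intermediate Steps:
$\left(2 + \left(-4 - 3\right)^{2} \left(\left(-3\right) \left(-5\right)\right)\right) + 87 \cdot 25 = \left(2 + \left(-7\right)^{2} \cdot 15\right) + 2175 = \left(2 + 49 \cdot 15\right) + 2175 = \left(2 + 735\right) + 2175 = 737 + 2175 = 2912$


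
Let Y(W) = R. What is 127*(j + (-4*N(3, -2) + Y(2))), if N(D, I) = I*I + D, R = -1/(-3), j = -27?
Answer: -20828/3 ≈ -6942.7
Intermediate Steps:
R = ⅓ (R = -1*(-⅓) = ⅓ ≈ 0.33333)
N(D, I) = D + I² (N(D, I) = I² + D = D + I²)
Y(W) = ⅓
127*(j + (-4*N(3, -2) + Y(2))) = 127*(-27 + (-4*(3 + (-2)²) + ⅓)) = 127*(-27 + (-4*(3 + 4) + ⅓)) = 127*(-27 + (-4*7 + ⅓)) = 127*(-27 + (-28 + ⅓)) = 127*(-27 - 83/3) = 127*(-164/3) = -20828/3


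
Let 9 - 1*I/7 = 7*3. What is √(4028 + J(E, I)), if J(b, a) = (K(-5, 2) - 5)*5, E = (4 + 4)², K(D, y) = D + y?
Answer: 2*√997 ≈ 63.151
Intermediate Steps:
E = 64 (E = 8² = 64)
I = -84 (I = 63 - 49*3 = 63 - 7*21 = 63 - 147 = -84)
J(b, a) = -40 (J(b, a) = ((-5 + 2) - 5)*5 = (-3 - 5)*5 = -8*5 = -40)
√(4028 + J(E, I)) = √(4028 - 40) = √3988 = 2*√997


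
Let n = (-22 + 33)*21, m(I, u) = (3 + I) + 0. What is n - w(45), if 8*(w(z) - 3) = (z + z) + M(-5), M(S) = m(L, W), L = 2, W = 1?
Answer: 1729/8 ≈ 216.13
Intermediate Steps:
m(I, u) = 3 + I
M(S) = 5 (M(S) = 3 + 2 = 5)
w(z) = 29/8 + z/4 (w(z) = 3 + ((z + z) + 5)/8 = 3 + (2*z + 5)/8 = 3 + (5 + 2*z)/8 = 3 + (5/8 + z/4) = 29/8 + z/4)
n = 231 (n = 11*21 = 231)
n - w(45) = 231 - (29/8 + (1/4)*45) = 231 - (29/8 + 45/4) = 231 - 1*119/8 = 231 - 119/8 = 1729/8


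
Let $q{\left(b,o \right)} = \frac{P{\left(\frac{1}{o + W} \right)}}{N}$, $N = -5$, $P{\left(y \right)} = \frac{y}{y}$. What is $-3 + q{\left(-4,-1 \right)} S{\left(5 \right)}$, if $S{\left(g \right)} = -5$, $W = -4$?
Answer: $-2$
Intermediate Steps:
$P{\left(y \right)} = 1$
$q{\left(b,o \right)} = - \frac{1}{5}$ ($q{\left(b,o \right)} = 1 \frac{1}{-5} = 1 \left(- \frac{1}{5}\right) = - \frac{1}{5}$)
$-3 + q{\left(-4,-1 \right)} S{\left(5 \right)} = -3 - -1 = -3 + 1 = -2$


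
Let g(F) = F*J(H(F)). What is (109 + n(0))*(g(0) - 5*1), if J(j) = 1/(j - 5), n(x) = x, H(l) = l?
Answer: -545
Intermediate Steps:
J(j) = 1/(-5 + j)
g(F) = F/(-5 + F)
(109 + n(0))*(g(0) - 5*1) = (109 + 0)*(0/(-5 + 0) - 5*1) = 109*(0/(-5) - 5) = 109*(0*(-⅕) - 5) = 109*(0 - 5) = 109*(-5) = -545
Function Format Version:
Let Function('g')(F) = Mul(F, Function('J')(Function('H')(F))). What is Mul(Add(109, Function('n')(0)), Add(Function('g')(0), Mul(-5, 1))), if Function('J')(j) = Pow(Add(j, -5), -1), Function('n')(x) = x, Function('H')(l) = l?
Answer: -545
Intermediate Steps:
Function('J')(j) = Pow(Add(-5, j), -1)
Function('g')(F) = Mul(F, Pow(Add(-5, F), -1))
Mul(Add(109, Function('n')(0)), Add(Function('g')(0), Mul(-5, 1))) = Mul(Add(109, 0), Add(Mul(0, Pow(Add(-5, 0), -1)), Mul(-5, 1))) = Mul(109, Add(Mul(0, Pow(-5, -1)), -5)) = Mul(109, Add(Mul(0, Rational(-1, 5)), -5)) = Mul(109, Add(0, -5)) = Mul(109, -5) = -545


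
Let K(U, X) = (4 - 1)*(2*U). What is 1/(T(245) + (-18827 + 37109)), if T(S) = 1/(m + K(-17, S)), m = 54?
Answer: 48/877535 ≈ 5.4699e-5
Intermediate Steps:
K(U, X) = 6*U (K(U, X) = 3*(2*U) = 6*U)
T(S) = -1/48 (T(S) = 1/(54 + 6*(-17)) = 1/(54 - 102) = 1/(-48) = -1/48)
1/(T(245) + (-18827 + 37109)) = 1/(-1/48 + (-18827 + 37109)) = 1/(-1/48 + 18282) = 1/(877535/48) = 48/877535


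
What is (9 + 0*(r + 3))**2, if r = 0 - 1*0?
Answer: 81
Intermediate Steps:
r = 0 (r = 0 + 0 = 0)
(9 + 0*(r + 3))**2 = (9 + 0*(0 + 3))**2 = (9 + 0*3)**2 = (9 + 0)**2 = 9**2 = 81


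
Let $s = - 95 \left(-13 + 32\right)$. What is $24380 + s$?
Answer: $22575$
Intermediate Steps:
$s = -1805$ ($s = \left(-95\right) 19 = -1805$)
$24380 + s = 24380 - 1805 = 22575$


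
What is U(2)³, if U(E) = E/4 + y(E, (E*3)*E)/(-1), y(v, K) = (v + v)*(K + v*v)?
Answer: -2048383/8 ≈ -2.5605e+5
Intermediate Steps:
y(v, K) = 2*v*(K + v²) (y(v, K) = (2*v)*(K + v²) = 2*v*(K + v²))
U(E) = -8*E³ + E/4 (U(E) = E/4 + (2*E*((E*3)*E + E²))/(-1) = E*(¼) + (2*E*((3*E)*E + E²))*(-1) = E/4 + (2*E*(3*E² + E²))*(-1) = E/4 + (2*E*(4*E²))*(-1) = E/4 + (8*E³)*(-1) = E/4 - 8*E³ = -8*E³ + E/4)
U(2)³ = (-8*2³ + (¼)*2)³ = (-8*8 + ½)³ = (-64 + ½)³ = (-127/2)³ = -2048383/8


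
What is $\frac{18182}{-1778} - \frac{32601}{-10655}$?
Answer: $- \frac{67882316}{9472295} \approx -7.1664$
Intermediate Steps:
$\frac{18182}{-1778} - \frac{32601}{-10655} = 18182 \left(- \frac{1}{1778}\right) - - \frac{32601}{10655} = - \frac{9091}{889} + \frac{32601}{10655} = - \frac{67882316}{9472295}$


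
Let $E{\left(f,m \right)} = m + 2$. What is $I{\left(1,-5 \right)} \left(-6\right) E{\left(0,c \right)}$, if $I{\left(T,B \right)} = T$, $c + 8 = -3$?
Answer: $54$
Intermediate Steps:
$c = -11$ ($c = -8 - 3 = -11$)
$E{\left(f,m \right)} = 2 + m$
$I{\left(1,-5 \right)} \left(-6\right) E{\left(0,c \right)} = 1 \left(-6\right) \left(2 - 11\right) = \left(-6\right) \left(-9\right) = 54$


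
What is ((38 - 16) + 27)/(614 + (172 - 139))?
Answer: 49/647 ≈ 0.075734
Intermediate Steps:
((38 - 16) + 27)/(614 + (172 - 139)) = (22 + 27)/(614 + 33) = 49/647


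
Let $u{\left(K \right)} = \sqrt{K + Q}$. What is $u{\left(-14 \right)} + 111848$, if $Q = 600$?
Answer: $111848 + \sqrt{586} \approx 1.1187 \cdot 10^{5}$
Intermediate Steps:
$u{\left(K \right)} = \sqrt{600 + K}$ ($u{\left(K \right)} = \sqrt{K + 600} = \sqrt{600 + K}$)
$u{\left(-14 \right)} + 111848 = \sqrt{600 - 14} + 111848 = \sqrt{586} + 111848 = 111848 + \sqrt{586}$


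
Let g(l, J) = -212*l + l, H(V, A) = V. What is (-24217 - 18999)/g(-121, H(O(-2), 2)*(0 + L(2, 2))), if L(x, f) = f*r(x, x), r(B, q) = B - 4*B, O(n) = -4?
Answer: -43216/25531 ≈ -1.6927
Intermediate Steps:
r(B, q) = -3*B
L(x, f) = -3*f*x (L(x, f) = f*(-3*x) = -3*f*x)
g(l, J) = -211*l
(-24217 - 18999)/g(-121, H(O(-2), 2)*(0 + L(2, 2))) = (-24217 - 18999)/((-211*(-121))) = -43216/25531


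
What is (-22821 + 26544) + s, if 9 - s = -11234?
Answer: 14966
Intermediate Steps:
s = 11243 (s = 9 - 1*(-11234) = 9 + 11234 = 11243)
(-22821 + 26544) + s = (-22821 + 26544) + 11243 = 3723 + 11243 = 14966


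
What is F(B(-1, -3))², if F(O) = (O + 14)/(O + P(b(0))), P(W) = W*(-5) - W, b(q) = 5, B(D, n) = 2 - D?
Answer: 289/729 ≈ 0.39643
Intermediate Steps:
P(W) = -6*W (P(W) = -5*W - W = -6*W)
F(O) = (14 + O)/(-30 + O) (F(O) = (O + 14)/(O - 6*5) = (14 + O)/(O - 30) = (14 + O)/(-30 + O))
F(B(-1, -3))² = ((14 + (2 - 1*(-1)))/(-30 + (2 - 1*(-1))))² = ((14 + (2 + 1))/(-30 + (2 + 1)))² = ((14 + 3)/(-30 + 3))² = (17/(-27))² = (-1/27*17)² = (-17/27)² = 289/729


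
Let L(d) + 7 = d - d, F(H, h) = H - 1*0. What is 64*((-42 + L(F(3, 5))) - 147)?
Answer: -12544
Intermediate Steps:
F(H, h) = H (F(H, h) = H + 0 = H)
L(d) = -7 (L(d) = -7 + (d - d) = -7 + 0 = -7)
64*((-42 + L(F(3, 5))) - 147) = 64*((-42 - 7) - 147) = 64*(-49 - 147) = 64*(-196) = -12544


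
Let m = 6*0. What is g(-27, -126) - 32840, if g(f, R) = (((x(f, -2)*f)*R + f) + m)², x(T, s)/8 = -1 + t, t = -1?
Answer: 2965749841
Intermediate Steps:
x(T, s) = -16 (x(T, s) = 8*(-1 - 1) = 8*(-2) = -16)
m = 0
g(f, R) = (f - 16*R*f)² (g(f, R) = (((-16*f)*R + f) + 0)² = ((-16*R*f + f) + 0)² = ((f - 16*R*f) + 0)² = (f - 16*R*f)²)
g(-27, -126) - 32840 = (-27)²*(-1 + 16*(-126))² - 32840 = 729*(-1 - 2016)² - 32840 = 729*(-2017)² - 32840 = 729*4068289 - 32840 = 2965782681 - 32840 = 2965749841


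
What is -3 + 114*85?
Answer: 9687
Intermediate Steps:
-3 + 114*85 = -3 + 9690 = 9687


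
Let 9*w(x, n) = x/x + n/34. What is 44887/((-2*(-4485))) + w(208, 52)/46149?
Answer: 105646126883/21111783030 ≈ 5.0041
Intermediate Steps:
w(x, n) = ⅑ + n/306 (w(x, n) = (x/x + n/34)/9 = (1 + n*(1/34))/9 = (1 + n/34)/9 = ⅑ + n/306)
44887/((-2*(-4485))) + w(208, 52)/46149 = 44887/((-2*(-4485))) + (⅑ + (1/306)*52)/46149 = 44887/8970 + (⅑ + 26/153)*(1/46149) = 44887*(1/8970) + (43/153)*(1/46149) = 44887/8970 + 43/7060797 = 105646126883/21111783030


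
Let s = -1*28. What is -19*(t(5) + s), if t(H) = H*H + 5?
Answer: -38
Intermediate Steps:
t(H) = 5 + H² (t(H) = H² + 5 = 5 + H²)
s = -28
-19*(t(5) + s) = -19*((5 + 5²) - 28) = -19*((5 + 25) - 28) = -19*(30 - 28) = -19*2 = -38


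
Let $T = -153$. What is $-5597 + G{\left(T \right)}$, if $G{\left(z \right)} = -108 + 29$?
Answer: $-5676$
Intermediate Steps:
$G{\left(z \right)} = -79$
$-5597 + G{\left(T \right)} = -5597 - 79 = -5676$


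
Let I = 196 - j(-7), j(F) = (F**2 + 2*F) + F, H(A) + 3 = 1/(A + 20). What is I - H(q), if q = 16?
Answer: 6155/36 ≈ 170.97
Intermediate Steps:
H(A) = -3 + 1/(20 + A) (H(A) = -3 + 1/(A + 20) = -3 + 1/(20 + A))
j(F) = F**2 + 3*F
I = 168 (I = 196 - (-7)*(3 - 7) = 196 - (-7)*(-4) = 196 - 1*28 = 196 - 28 = 168)
I - H(q) = 168 - (-59 - 3*16)/(20 + 16) = 168 - (-59 - 48)/36 = 168 - (-107)/36 = 168 - 1*(-107/36) = 168 + 107/36 = 6155/36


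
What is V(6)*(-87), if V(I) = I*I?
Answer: -3132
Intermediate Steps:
V(I) = I**2
V(6)*(-87) = 6**2*(-87) = 36*(-87) = -3132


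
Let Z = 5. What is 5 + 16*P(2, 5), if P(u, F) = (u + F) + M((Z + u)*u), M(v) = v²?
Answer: 3253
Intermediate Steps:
P(u, F) = F + u + u²*(5 + u)² (P(u, F) = (u + F) + ((5 + u)*u)² = (F + u) + (u*(5 + u))² = (F + u) + u²*(5 + u)² = F + u + u²*(5 + u)²)
5 + 16*P(2, 5) = 5 + 16*(5 + 2 + 2²*(5 + 2)²) = 5 + 16*(5 + 2 + 4*7²) = 5 + 16*(5 + 2 + 4*49) = 5 + 16*(5 + 2 + 196) = 5 + 16*203 = 5 + 3248 = 3253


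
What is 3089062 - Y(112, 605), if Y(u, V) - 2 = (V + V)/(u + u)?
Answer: 345974115/112 ≈ 3.0891e+6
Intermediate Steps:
Y(u, V) = 2 + V/u (Y(u, V) = 2 + (V + V)/(u + u) = 2 + (2*V)/((2*u)) = 2 + (2*V)*(1/(2*u)) = 2 + V/u)
3089062 - Y(112, 605) = 3089062 - (2 + 605/112) = 3089062 - 1*829/112 = 3089062 - 829/112 = 345974115/112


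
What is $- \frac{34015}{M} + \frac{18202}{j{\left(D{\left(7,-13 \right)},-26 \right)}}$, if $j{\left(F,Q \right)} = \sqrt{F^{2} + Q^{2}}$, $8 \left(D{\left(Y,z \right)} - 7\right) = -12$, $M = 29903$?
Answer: $- \frac{34015}{29903} + \frac{36404 \sqrt{113}}{565} \approx 683.78$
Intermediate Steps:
$D{\left(Y,z \right)} = \frac{11}{2}$ ($D{\left(Y,z \right)} = 7 + \frac{1}{8} \left(-12\right) = 7 - \frac{3}{2} = \frac{11}{2}$)
$- \frac{34015}{M} + \frac{18202}{j{\left(D{\left(7,-13 \right)},-26 \right)}} = - \frac{34015}{29903} + \frac{18202}{\sqrt{\left(\frac{11}{2}\right)^{2} + \left(-26\right)^{2}}} = \left(-34015\right) \frac{1}{29903} + \frac{18202}{\sqrt{\frac{121}{4} + 676}} = - \frac{34015}{29903} + \frac{18202}{\sqrt{\frac{2825}{4}}} = - \frac{34015}{29903} + \frac{18202}{\frac{5}{2} \sqrt{113}} = - \frac{34015}{29903} + 18202 \frac{2 \sqrt{113}}{565} = - \frac{34015}{29903} + \frac{36404 \sqrt{113}}{565}$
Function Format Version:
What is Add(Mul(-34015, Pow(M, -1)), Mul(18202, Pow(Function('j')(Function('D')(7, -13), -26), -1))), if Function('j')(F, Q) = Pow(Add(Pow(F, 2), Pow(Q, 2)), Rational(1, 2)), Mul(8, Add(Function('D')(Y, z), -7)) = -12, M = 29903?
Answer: Add(Rational(-34015, 29903), Mul(Rational(36404, 565), Pow(113, Rational(1, 2)))) ≈ 683.78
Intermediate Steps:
Function('D')(Y, z) = Rational(11, 2) (Function('D')(Y, z) = Add(7, Mul(Rational(1, 8), -12)) = Add(7, Rational(-3, 2)) = Rational(11, 2))
Add(Mul(-34015, Pow(M, -1)), Mul(18202, Pow(Function('j')(Function('D')(7, -13), -26), -1))) = Add(Mul(-34015, Pow(29903, -1)), Mul(18202, Pow(Pow(Add(Pow(Rational(11, 2), 2), Pow(-26, 2)), Rational(1, 2)), -1))) = Add(Mul(-34015, Rational(1, 29903)), Mul(18202, Pow(Pow(Add(Rational(121, 4), 676), Rational(1, 2)), -1))) = Add(Rational(-34015, 29903), Mul(18202, Pow(Pow(Rational(2825, 4), Rational(1, 2)), -1))) = Add(Rational(-34015, 29903), Mul(18202, Pow(Mul(Rational(5, 2), Pow(113, Rational(1, 2))), -1))) = Add(Rational(-34015, 29903), Mul(18202, Mul(Rational(2, 565), Pow(113, Rational(1, 2))))) = Add(Rational(-34015, 29903), Mul(Rational(36404, 565), Pow(113, Rational(1, 2))))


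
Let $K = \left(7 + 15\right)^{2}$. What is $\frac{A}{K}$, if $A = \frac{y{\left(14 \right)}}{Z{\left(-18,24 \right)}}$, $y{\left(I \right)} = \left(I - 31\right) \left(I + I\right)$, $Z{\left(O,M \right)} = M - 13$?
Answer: $- \frac{119}{1331} \approx -0.089406$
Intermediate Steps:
$Z{\left(O,M \right)} = -13 + M$ ($Z{\left(O,M \right)} = M - 13 = -13 + M$)
$y{\left(I \right)} = 2 I \left(-31 + I\right)$ ($y{\left(I \right)} = \left(-31 + I\right) 2 I = 2 I \left(-31 + I\right)$)
$K = 484$ ($K = 22^{2} = 484$)
$A = - \frac{476}{11}$ ($A = \frac{2 \cdot 14 \left(-31 + 14\right)}{-13 + 24} = \frac{2 \cdot 14 \left(-17\right)}{11} = \left(-476\right) \frac{1}{11} = - \frac{476}{11} \approx -43.273$)
$\frac{A}{K} = - \frac{476}{11 \cdot 484} = \left(- \frac{476}{11}\right) \frac{1}{484} = - \frac{119}{1331}$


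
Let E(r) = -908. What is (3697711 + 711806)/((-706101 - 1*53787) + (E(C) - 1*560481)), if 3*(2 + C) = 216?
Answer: -4409517/1321277 ≈ -3.3373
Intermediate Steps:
C = 70 (C = -2 + (1/3)*216 = -2 + 72 = 70)
(3697711 + 711806)/((-706101 - 1*53787) + (E(C) - 1*560481)) = (3697711 + 711806)/((-706101 - 1*53787) + (-908 - 1*560481)) = 4409517/((-706101 - 53787) + (-908 - 560481)) = 4409517/(-759888 - 561389) = 4409517/(-1321277) = 4409517*(-1/1321277) = -4409517/1321277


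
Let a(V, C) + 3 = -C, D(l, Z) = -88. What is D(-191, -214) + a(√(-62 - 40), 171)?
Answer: -262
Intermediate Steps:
a(V, C) = -3 - C
D(-191, -214) + a(√(-62 - 40), 171) = -88 + (-3 - 1*171) = -88 + (-3 - 171) = -88 - 174 = -262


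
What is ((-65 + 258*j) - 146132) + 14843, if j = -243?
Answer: -194048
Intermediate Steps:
((-65 + 258*j) - 146132) + 14843 = ((-65 + 258*(-243)) - 146132) + 14843 = ((-65 - 62694) - 146132) + 14843 = (-62759 - 146132) + 14843 = -208891 + 14843 = -194048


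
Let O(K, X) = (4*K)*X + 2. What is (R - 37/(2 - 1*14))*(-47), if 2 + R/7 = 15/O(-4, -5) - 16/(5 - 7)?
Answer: -1072117/492 ≈ -2179.1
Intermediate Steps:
O(K, X) = 2 + 4*K*X (O(K, X) = 4*K*X + 2 = 2 + 4*K*X)
R = 3549/82 (R = -14 + 7*(15/(2 + 4*(-4)*(-5)) - 16/(5 - 7)) = -14 + 7*(15/(2 + 80) - 16/(-2)) = -14 + 7*(15/82 - 16*(-½)) = -14 + 7*(15*(1/82) + 8) = -14 + 7*(15/82 + 8) = -14 + 7*(671/82) = -14 + 4697/82 = 3549/82 ≈ 43.281)
(R - 37/(2 - 1*14))*(-47) = (3549/82 - 37/(2 - 1*14))*(-47) = (3549/82 - 37/(2 - 14))*(-47) = (3549/82 - 37/(-12))*(-47) = (3549/82 - 37*(-1/12))*(-47) = (3549/82 + 37/12)*(-47) = (22811/492)*(-47) = -1072117/492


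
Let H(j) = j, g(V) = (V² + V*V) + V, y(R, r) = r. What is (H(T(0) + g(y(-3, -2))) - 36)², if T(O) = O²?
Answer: 900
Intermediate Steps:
g(V) = V + 2*V² (g(V) = (V² + V²) + V = 2*V² + V = V + 2*V²)
(H(T(0) + g(y(-3, -2))) - 36)² = ((0² - 2*(1 + 2*(-2))) - 36)² = ((0 - 2*(1 - 4)) - 36)² = ((0 - 2*(-3)) - 36)² = ((0 + 6) - 36)² = (6 - 36)² = (-30)² = 900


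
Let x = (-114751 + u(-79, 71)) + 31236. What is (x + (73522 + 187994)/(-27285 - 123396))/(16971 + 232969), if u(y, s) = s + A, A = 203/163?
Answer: -683160124399/2046259029940 ≈ -0.33386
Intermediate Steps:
A = 203/163 (A = 203*(1/163) = 203/163 ≈ 1.2454)
u(y, s) = 203/163 + s (u(y, s) = s + 203/163 = 203/163 + s)
x = -13601169/163 (x = (-114751 + (203/163 + 71)) + 31236 = (-114751 + 11776/163) + 31236 = -18692637/163 + 31236 = -13601169/163 ≈ -83443.)
(x + (73522 + 187994)/(-27285 - 123396))/(16971 + 232969) = (-13601169/163 + (73522 + 187994)/(-27285 - 123396))/(16971 + 232969) = (-13601169/163 + 261516/(-150681))/249940 = (-13601169/163 + 261516*(-1/150681))*(1/249940) = (-13601169/163 - 87172/50227)*(1/249940) = -683160124399/8187001*1/249940 = -683160124399/2046259029940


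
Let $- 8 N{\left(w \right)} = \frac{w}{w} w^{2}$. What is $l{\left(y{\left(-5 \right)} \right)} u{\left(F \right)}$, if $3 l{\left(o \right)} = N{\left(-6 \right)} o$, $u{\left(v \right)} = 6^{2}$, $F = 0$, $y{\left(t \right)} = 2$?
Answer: $-108$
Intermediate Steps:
$N{\left(w \right)} = - \frac{w^{2}}{8}$ ($N{\left(w \right)} = - \frac{\frac{w}{w} w^{2}}{8} = - \frac{1 w^{2}}{8} = - \frac{w^{2}}{8}$)
$u{\left(v \right)} = 36$
$l{\left(o \right)} = - \frac{3 o}{2}$ ($l{\left(o \right)} = \frac{- \frac{\left(-6\right)^{2}}{8} o}{3} = \frac{\left(- \frac{1}{8}\right) 36 o}{3} = \frac{\left(- \frac{9}{2}\right) o}{3} = - \frac{3 o}{2}$)
$l{\left(y{\left(-5 \right)} \right)} u{\left(F \right)} = \left(- \frac{3}{2}\right) 2 \cdot 36 = \left(-3\right) 36 = -108$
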